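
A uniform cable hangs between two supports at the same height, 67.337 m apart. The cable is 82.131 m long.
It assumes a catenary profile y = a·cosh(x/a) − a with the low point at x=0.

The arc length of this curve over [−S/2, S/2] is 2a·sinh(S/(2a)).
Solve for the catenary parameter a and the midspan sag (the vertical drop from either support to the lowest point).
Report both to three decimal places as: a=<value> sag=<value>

seed: a₀ = √(S³/(24(L−S))) = √(67.337³/(24·14.794)) = 29.324608
iter 1: u=1.148131  f(a)=+1.006e+00  f'(a)=-1.148e+00  a ← 29.324608 − (+1.006e+00/-1.148e+00) = 30.200822
iter 2: u=1.114821  f(a)=+4.686e-02  f'(a)=-1.044e+00  a ← 30.200822 − (+4.686e-02/-1.044e+00) = 30.245722
iter 3: u=1.113166  f(a)=+1.126e-04  f'(a)=-1.039e+00  a ← 30.245722 − (+1.126e-04/-1.039e+00) = 30.245830
iter 4: u=1.113162  f(a)=+6.540e-10  f'(a)=-1.039e+00  a ← 30.245830 − (+6.540e-10/-1.039e+00) = 30.245830
iter 5: u=1.113162  f(a)=+1.421e-14  f'(a)=-1.039e+00  a ← 30.245830 − (+1.421e-14/-1.039e+00) = 30.245830
converged: |Δa| < 1e-12 after 5 iterations
sag = a·(cosh(S/(2a)) − 1) = 30.245830·(cosh(1.113162) − 1) = 20.755989
T_max/T_min = cosh(S/(2a)) = 1.686243

a=30.246 sag=20.756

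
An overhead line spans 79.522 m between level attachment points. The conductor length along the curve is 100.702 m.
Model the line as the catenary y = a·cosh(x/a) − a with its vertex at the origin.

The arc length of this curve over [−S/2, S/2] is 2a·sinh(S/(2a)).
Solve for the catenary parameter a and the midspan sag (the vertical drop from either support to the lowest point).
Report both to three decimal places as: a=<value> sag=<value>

seed: a₀ = √(S³/(24(L−S))) = √(79.522³/(24·21.180)) = 31.453019
iter 1: u=1.264139  f(a)=+1.758e+00  f'(a)=-1.575e+00  a ← 31.453019 − (+1.758e+00/-1.575e+00) = 32.569573
iter 2: u=1.220802  f(a)=+9.796e-02  f'(a)=-1.404e+00  a ← 32.569573 − (+9.796e-02/-1.404e+00) = 32.639363
iter 3: u=1.218192  f(a)=+3.438e-04  f'(a)=-1.394e+00  a ← 32.639363 − (+3.438e-04/-1.394e+00) = 32.639609
iter 4: u=1.218182  f(a)=+4.267e-09  f'(a)=-1.394e+00  a ← 32.639609 − (+4.267e-09/-1.394e+00) = 32.639609
iter 5: u=1.218182  f(a)=+1.421e-14  f'(a)=-1.394e+00  a ← 32.639609 − (+1.421e-14/-1.394e+00) = 32.639609
converged: |Δa| < 1e-12 after 5 iterations
sag = a·(cosh(S/(2a)) − 1) = 32.639609·(cosh(1.218182) − 1) = 27.365118
T_max/T_min = cosh(S/(2a)) = 1.838402

a=32.640 sag=27.365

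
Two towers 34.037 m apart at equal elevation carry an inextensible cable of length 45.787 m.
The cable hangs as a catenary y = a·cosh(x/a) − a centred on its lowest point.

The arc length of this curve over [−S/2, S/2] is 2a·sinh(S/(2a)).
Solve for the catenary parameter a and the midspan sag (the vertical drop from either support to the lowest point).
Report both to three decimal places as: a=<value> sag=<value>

a=12.394 sag=13.639

seed: a₀ = √(S³/(24(L−S))) = √(34.037³/(24·11.750)) = 11.825033
iter 1: u=1.439193  f(a)=+1.279e+00  f'(a)=-2.431e+00  a ← 11.825033 − (+1.279e+00/-2.431e+00) = 12.351098
iter 2: u=1.377894  f(a)=+9.028e-02  f'(a)=-2.098e+00  a ← 12.351098 − (+9.028e-02/-2.098e+00) = 12.394120
iter 3: u=1.373111  f(a)=+5.256e-04  f'(a)=-2.074e+00  a ← 12.394120 − (+5.256e-04/-2.074e+00) = 12.394373
iter 4: u=1.373083  f(a)=+1.805e-08  f'(a)=-2.074e+00  a ← 12.394373 − (+1.805e-08/-2.074e+00) = 12.394373
iter 5: u=1.373083  f(a)=+0.000e+00  f'(a)=-2.074e+00  a ← 12.394373 − (+0.000e+00/-2.074e+00) = 12.394373
converged: |Δa| < 1e-12 after 5 iterations
sag = a·(cosh(S/(2a)) − 1) = 12.394373·(cosh(1.373083) − 1) = 13.638929
T_max/T_min = cosh(S/(2a)) = 2.100413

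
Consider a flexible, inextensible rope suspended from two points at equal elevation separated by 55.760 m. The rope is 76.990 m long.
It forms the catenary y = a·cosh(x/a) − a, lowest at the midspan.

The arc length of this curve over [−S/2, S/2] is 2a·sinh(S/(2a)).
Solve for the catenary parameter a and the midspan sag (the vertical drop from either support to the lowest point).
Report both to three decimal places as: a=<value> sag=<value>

seed: a₀ = √(S³/(24(L−S))) = √(55.760³/(24·21.230)) = 18.446056
iter 1: u=1.511434  f(a)=+2.561e+00  f'(a)=-2.872e+00  a ← 18.446056 − (+2.561e+00/-2.872e+00) = 19.337661
iter 2: u=1.441746  f(a)=+1.974e-01  f'(a)=-2.445e+00  a ← 19.337661 − (+1.974e-01/-2.445e+00) = 19.418389
iter 3: u=1.435752  f(a)=+1.389e-03  f'(a)=-2.411e+00  a ← 19.418389 − (+1.389e-03/-2.411e+00) = 19.418965
iter 4: u=1.435710  f(a)=+6.986e-08  f'(a)=-2.411e+00  a ← 19.418965 − (+6.986e-08/-2.411e+00) = 19.418965
iter 5: u=1.435710  f(a)=+0.000e+00  f'(a)=-2.411e+00  a ← 19.418965 − (+0.000e+00/-2.411e+00) = 19.418965
converged: |Δa| < 1e-12 after 5 iterations
sag = a·(cosh(S/(2a)) − 1) = 19.418965·(cosh(1.435710) − 1) = 23.696708
T_max/T_min = cosh(S/(2a)) = 2.220287

a=19.419 sag=23.697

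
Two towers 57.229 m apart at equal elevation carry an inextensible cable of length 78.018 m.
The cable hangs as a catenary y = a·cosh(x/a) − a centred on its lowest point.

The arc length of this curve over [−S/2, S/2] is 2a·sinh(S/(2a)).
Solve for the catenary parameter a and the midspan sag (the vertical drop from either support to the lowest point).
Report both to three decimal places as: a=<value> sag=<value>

seed: a₀ = √(S³/(24(L−S))) = √(57.229³/(24·20.789)) = 19.382144
iter 1: u=1.476333  f(a)=+2.387e+00  f'(a)=-2.651e+00  a ← 19.382144 − (+2.387e+00/-2.651e+00) = 20.282589
iter 2: u=1.410791  f(a)=+1.764e-01  f'(a)=-2.272e+00  a ← 20.282589 − (+1.764e-01/-2.272e+00) = 20.360230
iter 3: u=1.405411  f(a)=+1.134e-03  f'(a)=-2.243e+00  a ← 20.360230 − (+1.134e-03/-2.243e+00) = 20.360736
iter 4: u=1.405377  f(a)=+4.748e-08  f'(a)=-2.243e+00  a ← 20.360736 − (+4.748e-08/-2.243e+00) = 20.360736
iter 5: u=1.405377  f(a)=+0.000e+00  f'(a)=-2.243e+00  a ← 20.360736 − (+0.000e+00/-2.243e+00) = 20.360736
converged: |Δa| < 1e-12 after 5 iterations
sag = a·(cosh(S/(2a)) − 1) = 20.360736·(cosh(1.405377) − 1) = 23.642237
T_max/T_min = cosh(S/(2a)) = 2.161168

a=20.361 sag=23.642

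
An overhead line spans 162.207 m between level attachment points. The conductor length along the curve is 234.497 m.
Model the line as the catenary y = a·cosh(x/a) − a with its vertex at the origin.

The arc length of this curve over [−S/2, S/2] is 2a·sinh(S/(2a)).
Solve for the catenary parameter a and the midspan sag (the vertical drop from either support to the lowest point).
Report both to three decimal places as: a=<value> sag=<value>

seed: a₀ = √(S³/(24(L−S))) = √(162.207³/(24·72.290)) = 49.597485
iter 1: u=1.635234  f(a)=+1.030e+01  f'(a)=-3.773e+00  a ← 49.597485 − (+1.030e+01/-3.773e+00) = 52.328591
iter 2: u=1.549889  f(a)=+9.123e-01  f'(a)=-3.132e+00  a ← 52.328591 − (+9.123e-01/-3.132e+00) = 52.619904
iter 3: u=1.541308  f(a)=+8.687e-03  f'(a)=-3.072e+00  a ← 52.619904 − (+8.687e-03/-3.072e+00) = 52.622731
iter 4: u=1.541226  f(a)=+8.042e-07  f'(a)=-3.072e+00  a ← 52.622731 − (+8.042e-07/-3.072e+00) = 52.622732
iter 5: u=1.541226  f(a)=-5.684e-14  f'(a)=-3.072e+00  a ← 52.622732 − (-5.684e-14/-3.072e+00) = 52.622732
converged: |Δa| < 1e-12 after 5 iterations
sag = a·(cosh(S/(2a)) − 1) = 52.622732·(cosh(1.541226) − 1) = 75.893270
T_max/T_min = cosh(S/(2a)) = 2.442215

a=52.623 sag=75.893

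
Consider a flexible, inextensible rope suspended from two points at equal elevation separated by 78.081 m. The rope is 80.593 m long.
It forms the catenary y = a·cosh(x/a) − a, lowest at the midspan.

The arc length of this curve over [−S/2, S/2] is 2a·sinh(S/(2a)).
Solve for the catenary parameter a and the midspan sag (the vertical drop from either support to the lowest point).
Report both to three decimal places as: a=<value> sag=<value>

seed: a₀ = √(S³/(24(L−S))) = √(78.081³/(24·2.512)) = 88.859244
iter 1: u=0.439352  f(a)=+2.436e-02  f'(a)=-5.764e-02  a ← 88.859244 − (+2.436e-02/-5.764e-02) = 89.281819
iter 2: u=0.437273  f(a)=+1.748e-04  f'(a)=-5.681e-02  a ← 89.281819 − (+1.748e-04/-5.681e-02) = 89.284897
iter 3: u=0.437258  f(a)=+9.154e-09  f'(a)=-5.681e-02  a ← 89.284897 − (+9.154e-09/-5.681e-02) = 89.284897
iter 4: u=0.437258  f(a)=+0.000e+00  f'(a)=-5.681e-02  a ← 89.284897 − (+0.000e+00/-5.681e-02) = 89.284897
converged: |Δa| < 1e-12 after 4 iterations
sag = a·(cosh(S/(2a)) − 1) = 89.284897·(cosh(0.437258) − 1) = 8.672240
T_max/T_min = cosh(S/(2a)) = 1.097130

a=89.285 sag=8.672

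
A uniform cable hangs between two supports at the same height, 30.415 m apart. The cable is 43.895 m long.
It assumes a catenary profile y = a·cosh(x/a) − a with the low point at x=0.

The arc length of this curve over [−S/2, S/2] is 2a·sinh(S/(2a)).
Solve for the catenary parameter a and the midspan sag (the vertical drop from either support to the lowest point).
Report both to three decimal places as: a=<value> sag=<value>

seed: a₀ = √(S³/(24(L−S))) = √(30.415³/(24·13.480)) = 9.325694
iter 1: u=1.630710  f(a)=+1.910e+00  f'(a)=-3.736e+00  a ← 9.325694 − (+1.910e+00/-3.736e+00) = 9.836901
iter 2: u=1.545964  f(a)=+1.683e-01  f'(a)=-3.104e+00  a ← 9.836901 − (+1.683e-01/-3.104e+00) = 9.891115
iter 3: u=1.537491  f(a)=+1.586e-03  f'(a)=-3.046e+00  a ← 9.891115 − (+1.586e-03/-3.046e+00) = 9.891636
iter 4: u=1.537410  f(a)=+1.437e-07  f'(a)=-3.046e+00  a ← 9.891636 − (+1.437e-07/-3.046e+00) = 9.891636
iter 5: u=1.537410  f(a)=-7.105e-15  f'(a)=-3.046e+00  a ← 9.891636 − (-7.105e-15/-3.046e+00) = 9.891636
converged: |Δa| < 1e-12 after 5 iterations
sag = a·(cosh(S/(2a)) − 1) = 9.891636·(cosh(1.537410) − 1) = 14.181943
T_max/T_min = cosh(S/(2a)) = 2.433731

a=9.892 sag=14.182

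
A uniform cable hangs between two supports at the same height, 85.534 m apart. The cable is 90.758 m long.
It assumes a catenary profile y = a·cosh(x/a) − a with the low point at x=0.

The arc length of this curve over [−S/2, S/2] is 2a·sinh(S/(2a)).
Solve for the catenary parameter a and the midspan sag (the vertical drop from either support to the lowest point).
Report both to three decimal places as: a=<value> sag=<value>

a=71.286 sag=13.218

seed: a₀ = √(S³/(24(L−S))) = √(85.534³/(24·5.224)) = 70.648178
iter 1: u=0.605352  f(a)=+9.656e-02  f'(a)=-1.534e-01  a ← 70.648178 − (+9.656e-02/-1.534e-01) = 71.277708
iter 2: u=0.600005  f(a)=+1.306e-03  f'(a)=-1.493e-01  a ← 71.277708 − (+1.306e-03/-1.493e-01) = 71.286457
iter 3: u=0.599932  f(a)=+2.461e-07  f'(a)=-1.492e-01  a ← 71.286457 − (+2.461e-07/-1.492e-01) = 71.286459
iter 4: u=0.599932  f(a)=+0.000e+00  f'(a)=-1.492e-01  a ← 71.286459 − (+0.000e+00/-1.492e-01) = 71.286459
converged: |Δa| < 1e-12 after 4 iterations
sag = a·(cosh(S/(2a)) − 1) = 71.286459·(cosh(0.599932) − 1) = 13.218055
T_max/T_min = cosh(S/(2a)) = 1.185422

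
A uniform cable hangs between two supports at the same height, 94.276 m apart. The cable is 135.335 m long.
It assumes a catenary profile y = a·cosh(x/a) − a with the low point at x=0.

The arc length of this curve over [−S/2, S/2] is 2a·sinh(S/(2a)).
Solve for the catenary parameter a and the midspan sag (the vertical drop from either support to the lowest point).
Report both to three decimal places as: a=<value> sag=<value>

a=30.902 sag=43.488

seed: a₀ = √(S³/(24(L−S))) = √(94.276³/(24·41.059)) = 29.160295
iter 1: u=1.616513  f(a)=+5.711e+00  f'(a)=-3.624e+00  a ← 29.160295 − (+5.711e+00/-3.624e+00) = 30.736086
iter 2: u=1.533637  f(a)=+4.956e-01  f'(a)=-3.020e+00  a ← 30.736086 − (+4.956e-01/-3.020e+00) = 30.900184
iter 3: u=1.525493  f(a)=+4.516e-03  f'(a)=-2.965e+00  a ← 30.900184 − (+4.516e-03/-2.965e+00) = 30.901707
iter 4: u=1.525417  f(a)=+3.824e-07  f'(a)=-2.965e+00  a ← 30.901707 − (+3.824e-07/-2.965e+00) = 30.901707
iter 5: u=1.525417  f(a)=-5.684e-14  f'(a)=-2.965e+00  a ← 30.901707 − (-5.684e-14/-2.965e+00) = 30.901707
converged: |Δa| < 1e-12 after 5 iterations
sag = a·(cosh(S/(2a)) − 1) = 30.901707·(cosh(1.525417) − 1) = 43.487849
T_max/T_min = cosh(S/(2a)) = 2.407296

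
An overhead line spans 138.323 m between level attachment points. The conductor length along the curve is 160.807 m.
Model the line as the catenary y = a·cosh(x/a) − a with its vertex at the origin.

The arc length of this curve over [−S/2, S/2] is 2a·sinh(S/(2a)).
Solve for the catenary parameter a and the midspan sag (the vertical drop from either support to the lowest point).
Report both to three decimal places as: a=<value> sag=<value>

seed: a₀ = √(S³/(24(L−S))) = √(138.323³/(24·22.484)) = 70.032429
iter 1: u=0.987564  f(a)=+1.122e+00  f'(a)=-7.069e-01  a ← 70.032429 − (+1.122e+00/-7.069e-01) = 71.619848
iter 2: u=0.965675  f(a)=+3.929e-02  f'(a)=-6.582e-01  a ← 71.619848 − (+3.929e-02/-6.582e-01) = 71.679538
iter 3: u=0.964871  f(a)=+5.203e-05  f'(a)=-6.565e-01  a ← 71.679538 − (+5.203e-05/-6.565e-01) = 71.679618
iter 4: u=0.964870  f(a)=+9.155e-11  f'(a)=-6.565e-01  a ← 71.679618 − (+9.155e-11/-6.565e-01) = 71.679618
iter 5: u=0.964870  f(a)=+0.000e+00  f'(a)=-6.565e-01  a ← 71.679618 − (+0.000e+00/-6.565e-01) = 71.679618
converged: |Δa| < 1e-12 after 5 iterations
sag = a·(cosh(S/(2a)) − 1) = 71.679618·(cosh(0.964870) − 1) = 36.036168
T_max/T_min = cosh(S/(2a)) = 1.502739

a=71.680 sag=36.036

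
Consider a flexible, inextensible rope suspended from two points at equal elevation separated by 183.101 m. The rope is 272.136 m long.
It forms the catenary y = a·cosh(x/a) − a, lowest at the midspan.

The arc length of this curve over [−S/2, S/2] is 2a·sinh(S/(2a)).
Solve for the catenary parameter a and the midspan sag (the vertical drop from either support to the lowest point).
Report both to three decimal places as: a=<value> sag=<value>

a=57.139 sag=90.439

seed: a₀ = √(S³/(24(L−S))) = √(183.101³/(24·89.035)) = 53.598184
iter 1: u=1.708090  f(a)=+1.393e+01  f'(a)=-4.398e+00  a ← 53.598184 − (+1.393e+01/-4.398e+00) = 56.764906
iter 2: u=1.612801  f(a)=+1.330e+00  f'(a)=-3.595e+00  a ← 56.764906 − (+1.330e+00/-3.595e+00) = 57.134799
iter 3: u=1.602360  f(a)=+1.495e-02  f'(a)=-3.515e+00  a ← 57.134799 − (+1.495e-02/-3.515e+00) = 57.139052
iter 4: u=1.602240  f(a)=+1.936e-06  f'(a)=-3.514e+00  a ← 57.139052 − (+1.936e-06/-3.514e+00) = 57.139052
iter 5: u=1.602240  f(a)=+0.000e+00  f'(a)=-3.514e+00  a ← 57.139052 − (+0.000e+00/-3.514e+00) = 57.139052
converged: |Δa| < 1e-12 after 5 iterations
sag = a·(cosh(S/(2a)) − 1) = 57.139052·(cosh(1.602240) − 1) = 90.439306
T_max/T_min = cosh(S/(2a)) = 2.582793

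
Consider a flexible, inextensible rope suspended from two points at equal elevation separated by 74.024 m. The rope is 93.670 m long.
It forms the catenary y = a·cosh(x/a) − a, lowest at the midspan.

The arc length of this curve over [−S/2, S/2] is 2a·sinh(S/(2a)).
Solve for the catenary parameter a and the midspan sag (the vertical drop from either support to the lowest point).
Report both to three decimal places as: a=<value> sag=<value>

a=30.433 sag=25.421

seed: a₀ = √(S³/(24(L−S))) = √(74.024³/(24·19.646)) = 29.330275
iter 1: u=1.261904  f(a)=+1.625e+00  f'(a)=-1.565e+00  a ← 29.330275 − (+1.625e+00/-1.565e+00) = 30.368215
iter 2: u=1.218774  f(a)=+9.023e-02  f'(a)=-1.396e+00  a ← 30.368215 − (+9.023e-02/-1.396e+00) = 30.432854
iter 3: u=1.216186  f(a)=+3.145e-04  f'(a)=-1.386e+00  a ← 30.432854 − (+3.145e-04/-1.386e+00) = 30.433081
iter 4: u=1.216177  f(a)=+3.850e-09  f'(a)=-1.386e+00  a ← 30.433081 − (+3.850e-09/-1.386e+00) = 30.433081
iter 5: u=1.216177  f(a)=+0.000e+00  f'(a)=-1.386e+00  a ← 30.433081 − (+0.000e+00/-1.386e+00) = 30.433081
converged: |Δa| < 1e-12 after 5 iterations
sag = a·(cosh(S/(2a)) − 1) = 30.433081·(cosh(1.216177) − 1) = 25.421101
T_max/T_min = cosh(S/(2a)) = 1.835311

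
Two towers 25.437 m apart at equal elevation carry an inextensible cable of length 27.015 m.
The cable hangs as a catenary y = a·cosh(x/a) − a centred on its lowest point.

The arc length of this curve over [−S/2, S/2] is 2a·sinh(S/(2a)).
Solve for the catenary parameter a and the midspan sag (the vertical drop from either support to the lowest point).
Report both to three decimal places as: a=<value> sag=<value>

seed: a₀ = √(S³/(24(L−S))) = √(25.437³/(24·1.578)) = 20.846815
iter 1: u=0.610093  f(a)=+2.963e-02  f'(a)=-1.571e-01  a ← 20.846815 − (+2.963e-02/-1.571e-01) = 21.035416
iter 2: u=0.604623  f(a)=+4.069e-04  f'(a)=-1.528e-01  a ← 21.035416 − (+4.069e-04/-1.528e-01) = 21.038079
iter 3: u=0.604547  f(a)=+7.911e-08  f'(a)=-1.528e-01  a ← 21.038079 − (+7.911e-08/-1.528e-01) = 21.038079
iter 4: u=0.604547  f(a)=+0.000e+00  f'(a)=-1.528e-01  a ← 21.038079 − (+0.000e+00/-1.528e-01) = 21.038079
converged: |Δa| < 1e-12 after 4 iterations
sag = a·(cosh(S/(2a)) − 1) = 21.038079·(cosh(0.604547) − 1) = 3.962987
T_max/T_min = cosh(S/(2a)) = 1.188372

a=21.038 sag=3.963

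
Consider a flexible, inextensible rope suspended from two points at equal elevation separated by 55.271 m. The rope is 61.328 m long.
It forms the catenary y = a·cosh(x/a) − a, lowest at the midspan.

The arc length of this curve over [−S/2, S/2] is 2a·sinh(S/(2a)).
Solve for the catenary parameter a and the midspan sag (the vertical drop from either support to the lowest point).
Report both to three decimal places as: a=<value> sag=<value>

a=34.628 sag=11.626

seed: a₀ = √(S³/(24(L−S))) = √(55.271³/(24·6.057)) = 34.080941
iter 1: u=0.810878  f(a)=+2.023e-01  f'(a)=-3.794e-01  a ← 34.080941 − (+2.023e-01/-3.794e-01) = 34.614126
iter 2: u=0.798388  f(a)=+4.845e-03  f'(a)=-3.614e-01  a ← 34.614126 − (+4.845e-03/-3.614e-01) = 34.627531
iter 3: u=0.798079  f(a)=+2.930e-06  f'(a)=-3.610e-01  a ← 34.627531 − (+2.930e-06/-3.610e-01) = 34.627540
iter 4: u=0.798079  f(a)=+1.080e-12  f'(a)=-3.610e-01  a ← 34.627540 − (+1.080e-12/-3.610e-01) = 34.627540
converged: |Δa| < 1e-12 after 4 iterations
sag = a·(cosh(S/(2a)) − 1) = 34.627540·(cosh(0.798079) − 1) = 11.625540
T_max/T_min = cosh(S/(2a)) = 1.335731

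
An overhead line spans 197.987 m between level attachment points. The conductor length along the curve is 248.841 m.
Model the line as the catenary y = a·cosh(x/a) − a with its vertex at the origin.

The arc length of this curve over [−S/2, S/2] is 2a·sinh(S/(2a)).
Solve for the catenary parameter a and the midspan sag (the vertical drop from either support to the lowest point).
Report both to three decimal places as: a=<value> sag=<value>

a=82.649 sag=66.721

seed: a₀ = √(S³/(24(L−S))) = √(197.987³/(24·50.854)) = 79.741946
iter 1: u=1.241423  f(a)=+4.066e+00  f'(a)=-1.483e+00  a ← 79.741946 − (+4.066e+00/-1.483e+00) = 82.483078
iter 2: u=1.200167  f(a)=+2.190e-01  f'(a)=-1.327e+00  a ← 82.483078 − (+2.190e-01/-1.327e+00) = 82.648109
iter 3: u=1.197771  f(a)=+7.159e-04  f'(a)=-1.319e+00  a ← 82.648109 − (+7.159e-04/-1.319e+00) = 82.648652
iter 4: u=1.197763  f(a)=+7.704e-09  f'(a)=-1.319e+00  a ← 82.648652 − (+7.704e-09/-1.319e+00) = 82.648652
iter 5: u=1.197763  f(a)=+2.842e-14  f'(a)=-1.319e+00  a ← 82.648652 − (+2.842e-14/-1.319e+00) = 82.648652
converged: |Δa| < 1e-12 after 5 iterations
sag = a·(cosh(S/(2a)) − 1) = 82.648652·(cosh(1.197763) − 1) = 66.720892
T_max/T_min = cosh(S/(2a)) = 1.807283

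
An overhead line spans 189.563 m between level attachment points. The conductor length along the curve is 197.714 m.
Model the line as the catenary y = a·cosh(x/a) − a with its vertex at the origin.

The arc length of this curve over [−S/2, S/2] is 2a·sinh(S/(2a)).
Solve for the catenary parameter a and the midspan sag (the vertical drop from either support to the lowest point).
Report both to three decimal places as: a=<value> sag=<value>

a=187.795 sag=24.431

seed: a₀ = √(S³/(24(L−S))) = √(189.563³/(24·8.151)) = 186.603288
iter 1: u=0.507930  f(a)=+1.058e-01  f'(a)=-8.964e-02  a ← 186.603288 − (+1.058e-01/-8.964e-02) = 187.783537
iter 2: u=0.504738  f(a)=+1.012e-03  f'(a)=-8.793e-02  a ← 187.783537 − (+1.012e-03/-8.793e-02) = 187.795047
iter 3: u=0.504707  f(a)=+9.462e-08  f'(a)=-8.791e-02  a ← 187.795047 − (+9.462e-08/-8.791e-02) = 187.795048
iter 4: u=0.504707  f(a)=-2.842e-14  f'(a)=-8.791e-02  a ← 187.795048 − (-2.842e-14/-8.791e-02) = 187.795048
converged: |Δa| < 1e-12 after 4 iterations
sag = a·(cosh(S/(2a)) − 1) = 187.795048·(cosh(0.504707) − 1) = 24.430508
T_max/T_min = cosh(S/(2a)) = 1.130091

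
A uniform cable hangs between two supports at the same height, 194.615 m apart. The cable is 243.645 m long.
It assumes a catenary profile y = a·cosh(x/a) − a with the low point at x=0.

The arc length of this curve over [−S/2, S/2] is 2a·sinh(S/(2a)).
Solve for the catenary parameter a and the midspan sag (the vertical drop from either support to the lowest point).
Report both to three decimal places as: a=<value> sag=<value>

a=81.978 sag=64.859

seed: a₀ = √(S³/(24(L−S))) = √(194.615³/(24·49.030)) = 79.145805
iter 1: u=1.229471  f(a)=+3.842e+00  f'(a)=-1.437e+00  a ← 79.145805 − (+3.842e+00/-1.437e+00) = 81.819987
iter 2: u=1.189288  f(a)=+2.033e-01  f'(a)=-1.288e+00  a ← 81.819987 − (+2.033e-01/-1.288e+00) = 81.977801
iter 3: u=1.186998  f(a)=+6.397e-04  f'(a)=-1.280e+00  a ← 81.977801 − (+6.397e-04/-1.280e+00) = 81.978301
iter 4: u=1.186991  f(a)=+6.378e-09  f'(a)=-1.280e+00  a ← 81.978301 − (+6.378e-09/-1.280e+00) = 81.978301
iter 5: u=1.186991  f(a)=-5.684e-14  f'(a)=-1.280e+00  a ← 81.978301 − (-5.684e-14/-1.280e+00) = 81.978301
converged: |Δa| < 1e-12 after 5 iterations
sag = a·(cosh(S/(2a)) − 1) = 81.978301·(cosh(1.186991) − 1) = 64.858899
T_max/T_min = cosh(S/(2a)) = 1.791172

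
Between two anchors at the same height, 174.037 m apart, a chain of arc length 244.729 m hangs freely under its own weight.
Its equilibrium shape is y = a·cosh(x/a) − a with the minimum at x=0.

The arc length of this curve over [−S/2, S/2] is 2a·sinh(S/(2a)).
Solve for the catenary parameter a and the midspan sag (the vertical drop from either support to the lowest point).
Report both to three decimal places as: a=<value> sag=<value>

seed: a₀ = √(S³/(24(L−S))) = √(174.037³/(24·70.692)) = 55.740598
iter 1: u=1.561133  f(a)=+9.131e+00  f'(a)=-3.211e+00  a ← 55.740598 − (+9.131e+00/-3.211e+00) = 58.584462
iter 2: u=1.485351  f(a)=+7.454e-01  f'(a)=-2.706e+00  a ← 58.584462 − (+7.454e-01/-2.706e+00) = 58.859880
iter 3: u=1.478401  f(a)=+5.942e-03  f'(a)=-2.663e+00  a ← 58.859880 − (+5.942e-03/-2.663e+00) = 58.862111
iter 4: u=1.478345  f(a)=+3.842e-07  f'(a)=-2.663e+00  a ← 58.862111 − (+3.842e-07/-2.663e+00) = 58.862111
iter 5: u=1.478345  f(a)=+5.684e-14  f'(a)=-2.663e+00  a ← 58.862111 − (+5.684e-14/-2.663e+00) = 58.862111
converged: |Δa| < 1e-12 after 5 iterations
sag = a·(cosh(S/(2a)) − 1) = 58.862111·(cosh(1.478345) − 1) = 76.923820
T_max/T_min = cosh(S/(2a)) = 2.306848

a=58.862 sag=76.924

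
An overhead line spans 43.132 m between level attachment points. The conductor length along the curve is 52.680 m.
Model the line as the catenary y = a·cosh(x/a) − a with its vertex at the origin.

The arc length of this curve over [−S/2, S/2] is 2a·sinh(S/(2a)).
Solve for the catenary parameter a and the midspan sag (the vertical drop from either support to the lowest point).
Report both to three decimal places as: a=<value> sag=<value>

seed: a₀ = √(S³/(24(L−S))) = √(43.132³/(24·9.548)) = 18.712748
iter 1: u=1.152476  f(a)=+6.545e-01  f'(a)=-1.163e+00  a ← 18.712748 − (+6.545e-01/-1.163e+00) = 19.275714
iter 2: u=1.118817  f(a)=+3.070e-02  f'(a)=-1.056e+00  a ← 19.275714 − (+3.070e-02/-1.056e+00) = 19.304787
iter 3: u=1.117132  f(a)=+7.489e-05  f'(a)=-1.051e+00  a ← 19.304787 − (+7.489e-05/-1.051e+00) = 19.304858
iter 4: u=1.117128  f(a)=+4.480e-10  f'(a)=-1.051e+00  a ← 19.304858 − (+4.480e-10/-1.051e+00) = 19.304858
iter 5: u=1.117128  f(a)=-7.105e-15  f'(a)=-1.051e+00  a ← 19.304858 − (-7.105e-15/-1.051e+00) = 19.304858
converged: |Δa| < 1e-12 after 5 iterations
sag = a·(cosh(S/(2a)) − 1) = 19.304858·(cosh(1.117128) − 1) = 13.352042
T_max/T_min = cosh(S/(2a)) = 1.691642

a=19.305 sag=13.352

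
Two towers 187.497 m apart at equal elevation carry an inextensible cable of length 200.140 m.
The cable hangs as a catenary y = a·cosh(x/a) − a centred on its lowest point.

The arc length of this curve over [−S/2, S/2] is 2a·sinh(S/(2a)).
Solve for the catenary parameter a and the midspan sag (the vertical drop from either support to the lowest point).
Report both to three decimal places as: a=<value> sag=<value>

seed: a₀ = √(S³/(24(L−S))) = √(187.497³/(24·12.643)) = 147.387548
iter 1: u=0.636068  f(a)=+2.582e-01  f'(a)=-1.786e-01  a ← 147.387548 − (+2.582e-01/-1.786e-01) = 148.833402
iter 2: u=0.629889  f(a)=+3.849e-03  f'(a)=-1.733e-01  a ← 148.833402 − (+3.849e-03/-1.733e-01) = 148.855611
iter 3: u=0.629795  f(a)=+8.839e-07  f'(a)=-1.732e-01  a ← 148.855611 − (+8.839e-07/-1.732e-01) = 148.855616
iter 4: u=0.629795  f(a)=+8.527e-14  f'(a)=-1.732e-01  a ← 148.855616 − (+8.527e-14/-1.732e-01) = 148.855616
converged: |Δa| < 1e-12 after 4 iterations
sag = a·(cosh(S/(2a)) − 1) = 148.855616·(cosh(0.629795) − 1) = 30.509931
T_max/T_min = cosh(S/(2a)) = 1.204963

a=148.856 sag=30.510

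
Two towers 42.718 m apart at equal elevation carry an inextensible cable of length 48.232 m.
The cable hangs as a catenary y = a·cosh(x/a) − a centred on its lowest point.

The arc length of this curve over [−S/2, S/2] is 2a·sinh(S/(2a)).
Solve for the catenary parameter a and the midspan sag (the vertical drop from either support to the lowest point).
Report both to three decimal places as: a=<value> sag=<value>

seed: a₀ = √(S³/(24(L−S))) = √(42.718³/(24·5.514)) = 24.270424
iter 1: u=0.880042  f(a)=+2.175e-01  f'(a)=-4.906e-01  a ← 24.270424 − (+2.175e-01/-4.906e-01) = 24.713802
iter 2: u=0.864254  f(a)=+6.103e-03  f'(a)=-4.634e-01  a ← 24.713802 − (+6.103e-03/-4.634e-01) = 24.726973
iter 3: u=0.863794  f(a)=+5.113e-06  f'(a)=-4.626e-01  a ← 24.726973 − (+5.113e-06/-4.626e-01) = 24.726984
iter 4: u=0.863793  f(a)=+3.602e-12  f'(a)=-4.626e-01  a ← 24.726984 − (+3.602e-12/-4.626e-01) = 24.726984
converged: |Δa| < 1e-12 after 4 iterations
sag = a·(cosh(S/(2a)) − 1) = 24.726984·(cosh(0.863793) − 1) = 9.812923
T_max/T_min = cosh(S/(2a)) = 1.396851

a=24.727 sag=9.813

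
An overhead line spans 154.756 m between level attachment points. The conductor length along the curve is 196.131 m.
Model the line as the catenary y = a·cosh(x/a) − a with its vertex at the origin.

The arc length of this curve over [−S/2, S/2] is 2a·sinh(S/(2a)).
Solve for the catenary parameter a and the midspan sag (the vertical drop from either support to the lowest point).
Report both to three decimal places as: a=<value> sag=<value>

a=63.407 sag=53.372

seed: a₀ = √(S³/(24(L−S))) = √(154.756³/(24·41.375)) = 61.093727
iter 1: u=1.266546  f(a)=+3.448e+00  f'(a)=-1.585e+00  a ← 61.093727 − (+3.448e+00/-1.585e+00) = 63.269812
iter 2: u=1.222985  f(a)=+1.928e-01  f'(a)=-1.412e+00  a ← 63.269812 − (+1.928e-01/-1.412e+00) = 63.406363
iter 3: u=1.220351  f(a)=+6.817e-04  f'(a)=-1.402e+00  a ← 63.406363 − (+6.817e-04/-1.402e+00) = 63.406850
iter 4: u=1.220341  f(a)=+8.589e-09  f'(a)=-1.402e+00  a ← 63.406850 − (+8.589e-09/-1.402e+00) = 63.406850
iter 5: u=1.220341  f(a)=+2.842e-14  f'(a)=-1.402e+00  a ← 63.406850 − (+2.842e-14/-1.402e+00) = 63.406850
converged: |Δa| < 1e-12 after 5 iterations
sag = a·(cosh(S/(2a)) − 1) = 63.406850·(cosh(1.220341) − 1) = 53.371876
T_max/T_min = cosh(S/(2a)) = 1.841737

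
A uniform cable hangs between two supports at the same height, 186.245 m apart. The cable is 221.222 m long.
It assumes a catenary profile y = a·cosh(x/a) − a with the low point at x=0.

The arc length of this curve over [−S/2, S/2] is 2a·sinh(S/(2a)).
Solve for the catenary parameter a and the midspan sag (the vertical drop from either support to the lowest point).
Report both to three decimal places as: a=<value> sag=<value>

a=90.098 sag=52.564

seed: a₀ = √(S³/(24(L−S))) = √(186.245³/(24·34.977)) = 87.726345
iter 1: u=1.061511  f(a)=+2.024e+00  f'(a)=-8.910e-01  a ← 87.726345 − (+2.024e+00/-8.910e-01) = 89.998419
iter 2: u=1.034713  f(a)=+8.131e-02  f'(a)=-8.207e-01  a ← 89.998419 − (+8.131e-02/-8.207e-01) = 90.097496
iter 3: u=1.033575  f(a)=+1.433e-04  f'(a)=-8.178e-01  a ← 90.097496 − (+1.433e-04/-8.178e-01) = 90.097671
iter 4: u=1.033573  f(a)=+4.472e-10  f'(a)=-8.178e-01  a ← 90.097671 − (+4.472e-10/-8.178e-01) = 90.097671
iter 5: u=1.033573  f(a)=+2.842e-14  f'(a)=-8.178e-01  a ← 90.097671 − (+2.842e-14/-8.178e-01) = 90.097671
converged: |Δa| < 1e-12 after 5 iterations
sag = a·(cosh(S/(2a)) − 1) = 90.097671·(cosh(1.033573) − 1) = 52.564110
T_max/T_min = cosh(S/(2a)) = 1.583413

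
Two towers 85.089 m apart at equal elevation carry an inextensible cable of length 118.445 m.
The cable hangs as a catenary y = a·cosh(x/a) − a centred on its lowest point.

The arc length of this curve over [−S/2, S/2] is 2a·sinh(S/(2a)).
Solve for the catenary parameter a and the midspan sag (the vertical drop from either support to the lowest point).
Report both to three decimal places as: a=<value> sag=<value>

a=29.244 sag=36.805

seed: a₀ = √(S³/(24(L−S))) = √(85.089³/(24·33.356)) = 27.740707
iter 1: u=1.533649  f(a)=+4.150e+00  f'(a)=-3.020e+00  a ← 27.740707 − (+4.150e+00/-3.020e+00) = 29.114763
iter 2: u=1.461269  f(a)=+3.283e-01  f'(a)=-2.560e+00  a ← 29.114763 − (+3.283e-01/-2.560e+00) = 29.243006
iter 3: u=1.454861  f(a)=+2.444e-03  f'(a)=-2.522e+00  a ← 29.243006 − (+2.444e-03/-2.522e+00) = 29.243975
iter 4: u=1.454812  f(a)=+1.377e-07  f'(a)=-2.521e+00  a ← 29.243975 − (+1.377e-07/-2.521e+00) = 29.243975
iter 5: u=1.454812  f(a)=-1.421e-14  f'(a)=-2.521e+00  a ← 29.243975 − (-1.421e-14/-2.521e+00) = 29.243975
converged: |Δa| < 1e-12 after 5 iterations
sag = a·(cosh(S/(2a)) − 1) = 29.243975·(cosh(1.454812) − 1) = 36.805359
T_max/T_min = cosh(S/(2a)) = 2.258562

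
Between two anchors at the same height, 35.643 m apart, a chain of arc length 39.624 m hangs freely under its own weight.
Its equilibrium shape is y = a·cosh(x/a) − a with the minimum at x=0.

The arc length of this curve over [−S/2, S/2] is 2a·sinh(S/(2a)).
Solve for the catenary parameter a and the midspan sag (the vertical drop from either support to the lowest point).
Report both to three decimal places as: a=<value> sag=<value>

a=22.126 sag=7.574

seed: a₀ = √(S³/(24(L−S))) = √(35.643³/(24·3.981)) = 21.770062
iter 1: u=0.818624  f(a)=+1.355e-01  f'(a)=-3.908e-01  a ← 21.770062 − (+1.355e-01/-3.908e-01) = 22.116860
iter 2: u=0.805788  f(a)=+3.307e-03  f'(a)=-3.720e-01  a ← 22.116860 − (+3.307e-03/-3.720e-01) = 22.125750
iter 3: u=0.805464  f(a)=+2.077e-06  f'(a)=-3.715e-01  a ← 22.125750 − (+2.077e-06/-3.715e-01) = 22.125755
iter 4: u=0.805464  f(a)=+8.171e-13  f'(a)=-3.715e-01  a ← 22.125755 − (+8.171e-13/-3.715e-01) = 22.125755
converged: |Δa| < 1e-12 after 4 iterations
sag = a·(cosh(S/(2a)) − 1) = 22.125755·(cosh(0.805464) − 1) = 7.573814
T_max/T_min = cosh(S/(2a)) = 1.342308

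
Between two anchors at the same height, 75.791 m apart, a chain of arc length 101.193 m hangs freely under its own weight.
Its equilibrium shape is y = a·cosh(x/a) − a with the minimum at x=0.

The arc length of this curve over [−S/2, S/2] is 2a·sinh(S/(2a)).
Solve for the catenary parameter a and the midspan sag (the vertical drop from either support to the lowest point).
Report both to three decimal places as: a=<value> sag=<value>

a=27.975 sag=29.840

seed: a₀ = √(S³/(24(L−S))) = √(75.791³/(24·25.402)) = 26.723103
iter 1: u=1.418080  f(a)=+2.680e+00  f'(a)=-2.312e+00  a ← 26.723103 − (+2.680e+00/-2.312e+00) = 27.882251
iter 2: u=1.359126  f(a)=+1.842e-01  f'(a)=-2.004e+00  a ← 27.882251 − (+1.842e-01/-2.004e+00) = 27.974180
iter 3: u=1.354660  f(a)=+1.013e-03  f'(a)=-1.982e+00  a ← 27.974180 − (+1.013e-03/-1.982e+00) = 27.974691
iter 4: u=1.354635  f(a)=+3.098e-08  f'(a)=-1.982e+00  a ← 27.974691 − (+3.098e-08/-1.982e+00) = 27.974691
iter 5: u=1.354635  f(a)=-1.421e-14  f'(a)=-1.982e+00  a ← 27.974691 − (-1.421e-14/-1.982e+00) = 27.974691
converged: |Δa| < 1e-12 after 5 iterations
sag = a·(cosh(S/(2a)) − 1) = 27.974691·(cosh(1.354635) − 1) = 29.840438
T_max/T_min = cosh(S/(2a)) = 2.066694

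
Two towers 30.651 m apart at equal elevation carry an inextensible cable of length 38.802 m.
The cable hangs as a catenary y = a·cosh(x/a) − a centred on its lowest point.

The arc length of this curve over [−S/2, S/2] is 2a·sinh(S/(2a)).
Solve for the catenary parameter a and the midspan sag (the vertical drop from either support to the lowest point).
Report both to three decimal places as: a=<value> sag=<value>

seed: a₀ = √(S³/(24(L−S))) = √(30.651³/(24·8.151)) = 12.132657
iter 1: u=1.263161  f(a)=+6.755e-01  f'(a)=-1.571e+00  a ← 12.132657 − (+6.755e-01/-1.571e+00) = 12.562765
iter 2: u=1.219915  f(a)=+3.758e-02  f'(a)=-1.400e+00  a ← 12.562765 − (+3.758e-02/-1.400e+00) = 12.589606
iter 3: u=1.217314  f(a)=+1.315e-04  f'(a)=-1.390e+00  a ← 12.589606 − (+1.315e-04/-1.390e+00) = 12.589700
iter 4: u=1.217305  f(a)=+1.622e-09  f'(a)=-1.390e+00  a ← 12.589700 − (+1.622e-09/-1.390e+00) = 12.589700
iter 5: u=1.217305  f(a)=+0.000e+00  f'(a)=-1.390e+00  a ← 12.589700 − (+0.000e+00/-1.390e+00) = 12.589700
converged: |Δa| < 1e-12 after 5 iterations
sag = a·(cosh(S/(2a)) − 1) = 12.589700·(cosh(1.217305) − 1) = 10.538191
T_max/T_min = cosh(S/(2a)) = 1.837049

a=12.590 sag=10.538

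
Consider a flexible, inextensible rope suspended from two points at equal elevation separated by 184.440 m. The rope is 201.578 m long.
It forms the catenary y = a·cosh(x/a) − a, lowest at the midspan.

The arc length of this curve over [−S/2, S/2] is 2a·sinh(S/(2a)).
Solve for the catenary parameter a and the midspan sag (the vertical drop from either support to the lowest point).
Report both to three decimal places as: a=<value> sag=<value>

seed: a₀ = √(S³/(24(L−S))) = √(184.440³/(24·17.138)) = 123.508538
iter 1: u=0.746669  f(a)=+4.841e-01  f'(a)=-2.933e-01  a ← 123.508538 − (+4.841e-01/-2.933e-01) = 125.159137
iter 2: u=0.736822  f(a)=+9.876e-03  f'(a)=-2.814e-01  a ← 125.159137 − (+9.876e-03/-2.814e-01) = 125.194227
iter 3: u=0.736615  f(a)=+4.300e-06  f'(a)=-2.812e-01  a ← 125.194227 − (+4.300e-06/-2.812e-01) = 125.194243
iter 4: u=0.736615  f(a)=+7.674e-13  f'(a)=-2.812e-01  a ← 125.194243 − (+7.674e-13/-2.812e-01) = 125.194243
converged: |Δa| < 1e-12 after 4 iterations
sag = a·(cosh(S/(2a)) − 1) = 125.194243·(cosh(0.736615) − 1) = 35.529187
T_max/T_min = cosh(S/(2a)) = 1.283793

a=125.194 sag=35.529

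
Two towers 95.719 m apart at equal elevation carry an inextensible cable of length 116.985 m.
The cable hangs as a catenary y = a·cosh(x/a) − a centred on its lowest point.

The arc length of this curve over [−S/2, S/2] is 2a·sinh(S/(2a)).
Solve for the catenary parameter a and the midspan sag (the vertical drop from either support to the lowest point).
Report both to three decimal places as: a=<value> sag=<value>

a=42.768 sag=29.692

seed: a₀ = √(S³/(24(L−S))) = √(95.719³/(24·21.266)) = 41.452307
iter 1: u=1.154568  f(a)=+1.463e+00  f'(a)=-1.169e+00  a ← 41.452307 − (+1.463e+00/-1.169e+00) = 42.703476
iter 2: u=1.120740  f(a)=+6.886e-02  f'(a)=-1.062e+00  a ← 42.703476 − (+6.886e-02/-1.062e+00) = 42.768332
iter 3: u=1.119041  f(a)=+1.692e-04  f'(a)=-1.057e+00  a ← 42.768332 − (+1.692e-04/-1.057e+00) = 42.768492
iter 4: u=1.119036  f(a)=+1.027e-09  f'(a)=-1.057e+00  a ← 42.768492 − (+1.027e-09/-1.057e+00) = 42.768492
iter 5: u=1.119036  f(a)=+2.842e-14  f'(a)=-1.057e+00  a ← 42.768492 − (+2.842e-14/-1.057e+00) = 42.768492
converged: |Δa| < 1e-12 after 5 iterations
sag = a·(cosh(S/(2a)) − 1) = 42.768492·(cosh(1.119036) − 1) = 29.691956
T_max/T_min = cosh(S/(2a)) = 1.694248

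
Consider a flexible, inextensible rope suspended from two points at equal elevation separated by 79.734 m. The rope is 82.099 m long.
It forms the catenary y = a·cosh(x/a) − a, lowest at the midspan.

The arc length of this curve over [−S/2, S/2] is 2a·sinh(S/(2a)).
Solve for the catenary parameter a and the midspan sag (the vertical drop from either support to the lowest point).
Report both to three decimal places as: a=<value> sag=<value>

a=94.920 sag=8.496

seed: a₀ = √(S³/(24(L−S))) = √(79.734³/(24·2.365)) = 94.502682
iter 1: u=0.421861  f(a)=+2.113e-02  f'(a)=-5.095e-02  a ← 94.502682 − (+2.113e-02/-5.095e-02) = 94.917497
iter 2: u=0.420017  f(a)=+1.400e-04  f'(a)=-5.028e-02  a ← 94.917497 − (+1.400e-04/-5.028e-02) = 94.920281
iter 3: u=0.420005  f(a)=+6.229e-09  f'(a)=-5.027e-02  a ← 94.920281 − (+6.229e-09/-5.027e-02) = 94.920281
iter 4: u=0.420005  f(a)=+0.000e+00  f'(a)=-5.027e-02  a ← 94.920281 − (+0.000e+00/-5.027e-02) = 94.920281
converged: |Δa| < 1e-12 after 4 iterations
sag = a·(cosh(S/(2a)) − 1) = 94.920281·(cosh(0.420005) − 1) = 8.495971
T_max/T_min = cosh(S/(2a)) = 1.089506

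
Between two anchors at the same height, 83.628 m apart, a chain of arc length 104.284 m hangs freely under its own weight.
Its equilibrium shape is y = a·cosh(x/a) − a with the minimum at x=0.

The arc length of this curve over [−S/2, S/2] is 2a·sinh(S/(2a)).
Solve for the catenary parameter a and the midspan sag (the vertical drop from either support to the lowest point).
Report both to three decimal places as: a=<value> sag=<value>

seed: a₀ = √(S³/(24(L−S))) = √(83.628³/(24·20.656)) = 34.347793
iter 1: u=1.217371  f(a)=+1.586e+00  f'(a)=-1.391e+00  a ← 34.347793 − (+1.586e+00/-1.391e+00) = 35.488035
iter 2: u=1.178256  f(a)=+8.239e-02  f'(a)=-1.250e+00  a ← 35.488035 − (+8.239e-02/-1.250e+00) = 35.553965
iter 3: u=1.176071  f(a)=+2.494e-04  f'(a)=-1.242e+00  a ← 35.553965 − (+2.494e-04/-1.242e+00) = 35.554166
iter 4: u=1.176065  f(a)=+2.300e-09  f'(a)=-1.242e+00  a ← 35.554166 − (+2.300e-09/-1.242e+00) = 35.554166
iter 5: u=1.176065  f(a)=+2.842e-14  f'(a)=-1.242e+00  a ← 35.554166 − (+2.842e-14/-1.242e+00) = 35.554166
converged: |Δa| < 1e-12 after 5 iterations
sag = a·(cosh(S/(2a)) − 1) = 35.554166·(cosh(1.176065) − 1) = 27.555951
T_max/T_min = cosh(S/(2a)) = 1.775041

a=35.554 sag=27.556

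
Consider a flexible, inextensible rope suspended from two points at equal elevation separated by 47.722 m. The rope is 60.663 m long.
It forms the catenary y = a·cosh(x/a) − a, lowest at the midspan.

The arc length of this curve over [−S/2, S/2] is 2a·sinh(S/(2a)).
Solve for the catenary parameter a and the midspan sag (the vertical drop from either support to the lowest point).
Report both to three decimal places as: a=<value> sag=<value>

a=19.424 sag=16.594

seed: a₀ = √(S³/(24(L−S))) = √(47.722³/(24·12.941)) = 18.706322
iter 1: u=1.275558  f(a)=+1.095e+00  f'(a)=-1.622e+00  a ← 18.706322 − (+1.095e+00/-1.622e+00) = 19.381025
iter 2: u=1.231153  f(a)=+6.200e-02  f'(a)=-1.443e+00  a ← 19.381025 − (+6.200e-02/-1.443e+00) = 19.423989
iter 3: u=1.228429  f(a)=+2.254e-04  f'(a)=-1.433e+00  a ← 19.423989 − (+2.254e-04/-1.433e+00) = 19.424146
iter 4: u=1.228419  f(a)=+3.003e-09  f'(a)=-1.433e+00  a ← 19.424146 − (+3.003e-09/-1.433e+00) = 19.424146
iter 5: u=1.228419  f(a)=+0.000e+00  f'(a)=-1.433e+00  a ← 19.424146 − (+0.000e+00/-1.433e+00) = 19.424146
converged: |Δa| < 1e-12 after 5 iterations
sag = a·(cosh(S/(2a)) − 1) = 19.424146·(cosh(1.228419) − 1) = 16.593868
T_max/T_min = cosh(S/(2a)) = 1.854291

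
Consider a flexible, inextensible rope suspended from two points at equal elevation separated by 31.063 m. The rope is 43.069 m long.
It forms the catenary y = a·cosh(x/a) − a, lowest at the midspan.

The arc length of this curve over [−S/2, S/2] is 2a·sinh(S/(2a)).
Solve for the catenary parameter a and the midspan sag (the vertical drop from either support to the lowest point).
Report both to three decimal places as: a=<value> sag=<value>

a=10.745 sag=13.322

seed: a₀ = √(S³/(24(L−S))) = √(31.063³/(24·12.006)) = 10.199064
iter 1: u=1.522836  f(a)=+1.472e+00  f'(a)=-2.948e+00  a ← 10.199064 − (+1.472e+00/-2.948e+00) = 10.698299
iter 2: u=1.451773  f(a)=+1.149e-01  f'(a)=-2.503e+00  a ← 10.698299 − (+1.149e-01/-2.503e+00) = 10.744213
iter 3: u=1.445569  f(a)=+8.327e-04  f'(a)=-2.467e+00  a ← 10.744213 − (+8.327e-04/-2.467e+00) = 10.744550
iter 4: u=1.445524  f(a)=+4.440e-08  f'(a)=-2.467e+00  a ← 10.744550 − (+4.440e-08/-2.467e+00) = 10.744550
iter 5: u=1.445524  f(a)=-1.421e-14  f'(a)=-2.467e+00  a ← 10.744550 − (-1.421e-14/-2.467e+00) = 10.744550
converged: |Δa| < 1e-12 after 5 iterations
sag = a·(cosh(S/(2a)) − 1) = 10.744550·(cosh(1.445524) − 1) = 13.321610
T_max/T_min = cosh(S/(2a)) = 2.239848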